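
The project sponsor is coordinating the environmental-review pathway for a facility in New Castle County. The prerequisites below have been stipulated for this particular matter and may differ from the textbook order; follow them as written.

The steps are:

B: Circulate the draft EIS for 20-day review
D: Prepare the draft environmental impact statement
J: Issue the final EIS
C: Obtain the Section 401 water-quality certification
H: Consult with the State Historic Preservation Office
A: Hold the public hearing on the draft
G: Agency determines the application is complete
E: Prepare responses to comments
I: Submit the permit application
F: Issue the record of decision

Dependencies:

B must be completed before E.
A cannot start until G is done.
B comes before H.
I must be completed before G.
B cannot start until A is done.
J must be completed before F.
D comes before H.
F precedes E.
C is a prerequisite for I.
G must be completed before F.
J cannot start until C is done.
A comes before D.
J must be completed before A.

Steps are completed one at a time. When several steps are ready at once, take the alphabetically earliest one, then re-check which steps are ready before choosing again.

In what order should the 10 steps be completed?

C → I → G → J → A → B → D → F → E → H

C is the only step with nothing outstanding, so it goes first.
Ready: I and J. I has the earlier label → I.
G now also ready, so the ready set is {G, J}; G has the earlier label → G.
J is the only step now ready → J.
A and F are both available; A has the earlier label → A.
Ready: B, D and F. B has the earlier label → B.
Ready: D and F. D has the earlier label → D.
F and H are both available; F has the earlier label → F.
E and H are both available; E has the earlier label → E.
H needed B and D, now all done → H.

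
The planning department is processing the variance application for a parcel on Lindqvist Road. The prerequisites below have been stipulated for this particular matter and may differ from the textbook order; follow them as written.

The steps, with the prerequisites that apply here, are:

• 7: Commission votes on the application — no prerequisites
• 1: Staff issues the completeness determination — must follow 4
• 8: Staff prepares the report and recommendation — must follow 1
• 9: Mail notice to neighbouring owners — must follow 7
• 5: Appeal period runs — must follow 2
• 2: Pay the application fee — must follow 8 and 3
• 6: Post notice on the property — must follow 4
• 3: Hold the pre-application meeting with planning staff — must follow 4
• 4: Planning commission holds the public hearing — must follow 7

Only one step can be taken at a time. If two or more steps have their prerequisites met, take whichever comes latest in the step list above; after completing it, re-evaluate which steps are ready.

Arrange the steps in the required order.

7 → 4 → 3 → 6 → 9 → 1 → 8 → 2 → 5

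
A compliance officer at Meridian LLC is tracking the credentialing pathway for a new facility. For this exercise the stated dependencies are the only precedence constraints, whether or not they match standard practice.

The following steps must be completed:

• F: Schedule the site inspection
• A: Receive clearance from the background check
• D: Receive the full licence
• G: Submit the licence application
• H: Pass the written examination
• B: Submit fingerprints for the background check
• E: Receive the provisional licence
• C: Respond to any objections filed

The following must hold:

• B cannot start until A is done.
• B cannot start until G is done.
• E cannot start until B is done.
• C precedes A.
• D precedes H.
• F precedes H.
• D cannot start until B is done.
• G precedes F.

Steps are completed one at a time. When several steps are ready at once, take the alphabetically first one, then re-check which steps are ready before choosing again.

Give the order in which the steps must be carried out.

C, A, G, B, D, E, F, H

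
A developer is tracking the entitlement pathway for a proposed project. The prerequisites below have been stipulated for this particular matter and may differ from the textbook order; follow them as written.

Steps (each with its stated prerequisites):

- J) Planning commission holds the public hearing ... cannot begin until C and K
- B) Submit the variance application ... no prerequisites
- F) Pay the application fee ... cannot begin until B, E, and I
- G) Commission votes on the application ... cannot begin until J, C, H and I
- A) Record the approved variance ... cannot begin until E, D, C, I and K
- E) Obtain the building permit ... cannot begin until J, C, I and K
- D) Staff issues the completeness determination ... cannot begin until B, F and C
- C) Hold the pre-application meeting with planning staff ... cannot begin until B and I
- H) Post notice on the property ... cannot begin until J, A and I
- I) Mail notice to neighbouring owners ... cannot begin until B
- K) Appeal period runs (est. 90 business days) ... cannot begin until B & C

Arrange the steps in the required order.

B, I, C, K, J, E, F, D, A, H, G

Only B has no prerequisites, so it is first.
I needed B, now all done → I.
C needed B and I, now all done → C.
K needed B and C, now all done → K.
J is the only step now ready → J.
Next only E has its prerequisites met → E.
Next only F has its prerequisites met → F.
That leaves D as the only ready step → D.
Next only A has its prerequisites met → A.
That leaves H as the only ready step → H.
Next only G has its prerequisites met → G.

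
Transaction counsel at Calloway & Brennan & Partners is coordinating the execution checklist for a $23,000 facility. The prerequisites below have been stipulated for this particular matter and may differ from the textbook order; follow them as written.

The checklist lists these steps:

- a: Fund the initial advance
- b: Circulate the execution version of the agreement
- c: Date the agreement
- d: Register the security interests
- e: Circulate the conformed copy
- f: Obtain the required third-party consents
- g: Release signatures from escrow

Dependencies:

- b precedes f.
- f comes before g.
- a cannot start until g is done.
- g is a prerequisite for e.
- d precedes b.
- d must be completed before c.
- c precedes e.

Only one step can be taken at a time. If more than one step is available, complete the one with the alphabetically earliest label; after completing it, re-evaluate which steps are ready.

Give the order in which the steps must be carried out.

d → b → c → f → g → a → e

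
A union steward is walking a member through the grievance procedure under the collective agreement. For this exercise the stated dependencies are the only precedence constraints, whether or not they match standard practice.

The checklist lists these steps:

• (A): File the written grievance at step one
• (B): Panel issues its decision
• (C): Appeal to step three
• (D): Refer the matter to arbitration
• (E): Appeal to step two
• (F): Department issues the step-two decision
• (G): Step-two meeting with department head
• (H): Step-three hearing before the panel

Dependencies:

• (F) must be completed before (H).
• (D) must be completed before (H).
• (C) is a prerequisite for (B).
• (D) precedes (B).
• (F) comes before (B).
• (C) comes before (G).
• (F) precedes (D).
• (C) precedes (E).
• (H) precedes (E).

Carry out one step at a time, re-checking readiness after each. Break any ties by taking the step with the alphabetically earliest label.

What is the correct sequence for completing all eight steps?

(A), (C), (F), (D), (B), (G), (H), (E)

(A), (C) and (F) have no prerequisites; (A) has the earlier label, so (A) is first.
(C) and (F) are both available; (C) has the earlier label → (C).
Now (F) and (G) have their prerequisites met. (F) has the earlier label, so (F) next.
(D) and (G) are both available; (D) has the earlier label → (D).
(B), (G) and (H) are all available; (B) has the earlier label → (B).
Now (G) and (H) have their prerequisites met. (G) has the earlier label, so (G) next.
(H) is the only step now ready → (H).
(E) needed (C) and (H), now all done → (E).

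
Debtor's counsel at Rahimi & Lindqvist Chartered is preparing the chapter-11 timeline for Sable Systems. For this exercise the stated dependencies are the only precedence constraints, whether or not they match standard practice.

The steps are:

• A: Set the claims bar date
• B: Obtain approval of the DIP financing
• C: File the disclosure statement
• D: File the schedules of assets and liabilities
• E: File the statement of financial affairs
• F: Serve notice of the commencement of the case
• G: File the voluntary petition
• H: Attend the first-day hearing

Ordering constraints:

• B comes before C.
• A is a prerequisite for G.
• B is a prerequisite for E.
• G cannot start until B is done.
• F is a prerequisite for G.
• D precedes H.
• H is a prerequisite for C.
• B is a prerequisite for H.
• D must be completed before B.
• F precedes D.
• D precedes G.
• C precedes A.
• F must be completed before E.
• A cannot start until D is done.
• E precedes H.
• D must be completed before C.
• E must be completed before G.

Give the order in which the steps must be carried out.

F, D, B, E, H, C, A, G

F is the only step with nothing outstanding, so it goes first.
That leaves D as the only ready step → D.
B needed D, now all done → B.
Next only E has its prerequisites met → E.
H needed B, D and E, now all done → H.
Next only C has its prerequisites met → C.
A needed C and D, now all done → A.
G is the only step now ready → G.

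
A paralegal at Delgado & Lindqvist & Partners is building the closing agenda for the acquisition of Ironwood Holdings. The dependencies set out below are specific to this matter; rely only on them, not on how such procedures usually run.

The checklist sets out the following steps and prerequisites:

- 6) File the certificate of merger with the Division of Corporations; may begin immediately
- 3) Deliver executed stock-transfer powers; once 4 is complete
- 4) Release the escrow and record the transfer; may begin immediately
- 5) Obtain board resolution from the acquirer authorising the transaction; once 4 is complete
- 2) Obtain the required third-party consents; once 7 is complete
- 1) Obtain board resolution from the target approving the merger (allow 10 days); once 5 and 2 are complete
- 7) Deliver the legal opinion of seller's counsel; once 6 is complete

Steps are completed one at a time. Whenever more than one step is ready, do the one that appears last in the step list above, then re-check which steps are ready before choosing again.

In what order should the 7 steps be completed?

4, 5, 3, 6, 7, 2, 1

4 and 6 have no prerequisites; 4 is listed later, so 4 is first.
Now 5, 3 and 6 have their prerequisites met. 5 is listed later, so 5 next.
Ready: 3 and 6. 3 is listed later → 3.
6 is the only step now ready → 6.
7 needed 6, now all done → 7.
Next only 2 has its prerequisites met → 2.
That leaves 1 as the only ready step → 1.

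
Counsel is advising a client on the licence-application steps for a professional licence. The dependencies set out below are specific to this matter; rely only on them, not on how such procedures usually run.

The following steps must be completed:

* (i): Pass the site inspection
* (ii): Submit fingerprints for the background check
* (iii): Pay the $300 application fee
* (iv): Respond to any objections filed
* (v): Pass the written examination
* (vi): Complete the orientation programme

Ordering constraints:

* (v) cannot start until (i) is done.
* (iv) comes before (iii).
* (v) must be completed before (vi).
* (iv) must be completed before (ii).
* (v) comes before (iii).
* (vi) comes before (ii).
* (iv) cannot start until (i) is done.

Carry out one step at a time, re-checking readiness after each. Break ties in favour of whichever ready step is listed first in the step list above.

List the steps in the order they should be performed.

(i), (iv), (v), (iii), (vi), (ii)

(i) is the only step with nothing outstanding, so it goes first.
(iv) and (v) are both available; (iv) is listed earlier → (iv).
Next only (v) has its prerequisites met → (v).
(iii) and (vi) are both available; (iii) is listed earlier → (iii).
(vi) needed (v), now all done → (vi).
(ii) needed (iv) and (vi), now all done → (ii).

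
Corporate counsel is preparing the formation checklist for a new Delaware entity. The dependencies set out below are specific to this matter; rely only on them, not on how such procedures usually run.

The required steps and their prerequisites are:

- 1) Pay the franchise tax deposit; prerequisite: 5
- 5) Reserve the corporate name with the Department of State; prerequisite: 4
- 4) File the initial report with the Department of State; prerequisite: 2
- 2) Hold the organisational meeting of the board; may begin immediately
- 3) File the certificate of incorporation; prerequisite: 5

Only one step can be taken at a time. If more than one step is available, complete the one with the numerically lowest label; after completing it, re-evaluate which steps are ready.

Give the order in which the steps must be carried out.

2, 4, 5, 1, 3

Only 2 has no prerequisites, so it is first.
That leaves 4 as the only ready step → 4.
5 is the only step now ready → 5.
1 and 3 are both available; 1 has the earlier label → 1.
3 is the only step now ready → 3.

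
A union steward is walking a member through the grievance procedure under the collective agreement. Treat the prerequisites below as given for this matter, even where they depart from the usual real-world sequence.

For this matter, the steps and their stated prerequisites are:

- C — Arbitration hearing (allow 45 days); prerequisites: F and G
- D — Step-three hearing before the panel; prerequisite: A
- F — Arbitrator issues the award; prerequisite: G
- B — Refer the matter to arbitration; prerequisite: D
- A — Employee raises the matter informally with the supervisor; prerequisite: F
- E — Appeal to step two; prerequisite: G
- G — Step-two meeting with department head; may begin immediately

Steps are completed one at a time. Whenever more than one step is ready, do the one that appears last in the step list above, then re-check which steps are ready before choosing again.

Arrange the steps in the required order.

G, E, F, A, D, B, C

G is the only step with nothing outstanding, so it goes first.
E and F are both available; E is listed later → E.
Next only F has its prerequisites met → F.
Ready: A and C. A is listed later → A.
D now also ready, so the ready set is {D, C}; D is listed later → D.
B now also ready, so the ready set is {B, C}; B is listed later → B.
Next only C has its prerequisites met → C.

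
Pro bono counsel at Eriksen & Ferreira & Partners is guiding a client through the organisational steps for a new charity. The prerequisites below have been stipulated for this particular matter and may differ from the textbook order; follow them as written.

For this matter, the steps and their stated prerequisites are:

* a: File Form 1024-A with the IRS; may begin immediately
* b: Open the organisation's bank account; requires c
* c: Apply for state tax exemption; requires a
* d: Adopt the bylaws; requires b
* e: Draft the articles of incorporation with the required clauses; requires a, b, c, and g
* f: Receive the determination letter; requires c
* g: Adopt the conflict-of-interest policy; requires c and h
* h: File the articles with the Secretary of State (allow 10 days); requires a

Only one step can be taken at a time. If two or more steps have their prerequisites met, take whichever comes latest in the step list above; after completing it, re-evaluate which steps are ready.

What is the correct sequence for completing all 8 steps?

a, h, c, g, f, b, e, d

a is the only step with nothing outstanding, so it goes first.
Ready: h and c. h is listed later → h.
c needed a, now all done → c.
Now g, f and b have their prerequisites met. g is listed later, so g next.
Now f and b have their prerequisites met. f is listed later, so f next.
Next only b has its prerequisites met → b.
Now e and d have their prerequisites met. e is listed later, so e next.
d needed b, now all done → d.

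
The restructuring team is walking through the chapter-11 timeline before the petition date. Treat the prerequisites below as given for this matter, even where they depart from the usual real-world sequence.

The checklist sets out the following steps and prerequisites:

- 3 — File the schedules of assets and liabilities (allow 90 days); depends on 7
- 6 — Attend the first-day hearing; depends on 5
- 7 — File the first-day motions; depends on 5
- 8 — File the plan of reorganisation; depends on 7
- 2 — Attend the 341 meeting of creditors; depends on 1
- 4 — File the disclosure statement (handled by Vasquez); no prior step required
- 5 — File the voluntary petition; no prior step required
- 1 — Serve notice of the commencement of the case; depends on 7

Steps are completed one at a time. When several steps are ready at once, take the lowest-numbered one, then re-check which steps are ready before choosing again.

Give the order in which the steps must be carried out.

4, 5, 6, 7, 1, 2, 3, 8

Nothing is required for 4 and 5. 4 has the earlier label → 4 first.
5 is the only step now ready → 5.
6 and 7 are both available; 6 has the earlier label → 6.
7 needed 5, now all done → 7.
1, 3 and 8 are all available; 1 has the earlier label → 1.
2 now also ready, so the ready set is {2, 3, 8}; 2 has the earlier label → 2.
3 and 8 are both available; 3 has the earlier label → 3.
8 needed 7, now all done → 8.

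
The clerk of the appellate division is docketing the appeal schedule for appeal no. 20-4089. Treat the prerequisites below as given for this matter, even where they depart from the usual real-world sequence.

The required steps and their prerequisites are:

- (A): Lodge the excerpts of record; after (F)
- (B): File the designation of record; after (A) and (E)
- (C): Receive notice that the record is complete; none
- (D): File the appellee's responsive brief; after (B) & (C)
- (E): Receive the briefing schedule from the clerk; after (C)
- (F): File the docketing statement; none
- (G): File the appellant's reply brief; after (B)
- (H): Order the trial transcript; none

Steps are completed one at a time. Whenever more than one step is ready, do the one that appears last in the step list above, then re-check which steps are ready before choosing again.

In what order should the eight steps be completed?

(H), (F) and (C) have no prerequisites; (H) is listed later, so (H) is first.
Now (F) and (C) have their prerequisites met. (F) is listed later, so (F) next.
(C) and (A) are both available; (C) is listed later → (C).
Now (E) and (A) have their prerequisites met. (E) is listed later, so (E) next.
(A) needed (F), now all done → (A).
That leaves (B) as the only ready step → (B).
Ready: (G) and (D). (G) is listed later → (G).
That leaves (D) as the only ready step → (D).

(H), (F), (C), (E), (A), (B), (G), (D)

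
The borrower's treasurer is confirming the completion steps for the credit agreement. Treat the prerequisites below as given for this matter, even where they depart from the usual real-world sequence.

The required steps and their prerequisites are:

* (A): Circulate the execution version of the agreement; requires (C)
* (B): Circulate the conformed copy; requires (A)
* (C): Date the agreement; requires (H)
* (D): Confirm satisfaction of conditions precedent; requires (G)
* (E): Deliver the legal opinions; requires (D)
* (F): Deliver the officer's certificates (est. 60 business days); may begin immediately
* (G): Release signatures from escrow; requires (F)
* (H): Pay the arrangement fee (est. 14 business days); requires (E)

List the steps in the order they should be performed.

(F) is the only step with nothing outstanding, so it goes first.
That leaves (G) as the only ready step → (G).
(D) is the only step now ready → (D).
That leaves (E) as the only ready step → (E).
Next only (H) has its prerequisites met → (H).
(C) is the only step now ready → (C).
That leaves (A) as the only ready step → (A).
(B) is the only step now ready → (B).

(F), (G), (D), (E), (H), (C), (A), (B)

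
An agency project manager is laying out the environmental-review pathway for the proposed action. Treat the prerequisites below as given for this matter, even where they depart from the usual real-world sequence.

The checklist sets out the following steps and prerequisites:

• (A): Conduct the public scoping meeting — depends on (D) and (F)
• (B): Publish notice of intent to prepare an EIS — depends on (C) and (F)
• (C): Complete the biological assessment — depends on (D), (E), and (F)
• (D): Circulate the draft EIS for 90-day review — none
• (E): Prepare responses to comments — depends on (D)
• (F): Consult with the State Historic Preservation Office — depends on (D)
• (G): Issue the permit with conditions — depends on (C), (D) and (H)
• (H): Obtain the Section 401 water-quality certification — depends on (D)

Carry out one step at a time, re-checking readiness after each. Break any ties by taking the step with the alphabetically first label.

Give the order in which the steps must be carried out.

(D) has no prerequisites → (D) first.
(E), (F) and (H) are all available; (E) has the earlier label → (E).
Ready: (F) and (H). (F) has the earlier label → (F).
(A) and (C) now also ready, so the ready set is {(A), (C), (H)}; (A) has the earlier label → (A).
Now (C) and (H) have their prerequisites met. (C) has the earlier label, so (C) next.
Now (B) and (H) have their prerequisites met. (B) has the earlier label, so (B) next.
(H) needed (D), now all done → (H).
That leaves (G) as the only ready step → (G).

(D), (E), (F), (A), (C), (B), (H), (G)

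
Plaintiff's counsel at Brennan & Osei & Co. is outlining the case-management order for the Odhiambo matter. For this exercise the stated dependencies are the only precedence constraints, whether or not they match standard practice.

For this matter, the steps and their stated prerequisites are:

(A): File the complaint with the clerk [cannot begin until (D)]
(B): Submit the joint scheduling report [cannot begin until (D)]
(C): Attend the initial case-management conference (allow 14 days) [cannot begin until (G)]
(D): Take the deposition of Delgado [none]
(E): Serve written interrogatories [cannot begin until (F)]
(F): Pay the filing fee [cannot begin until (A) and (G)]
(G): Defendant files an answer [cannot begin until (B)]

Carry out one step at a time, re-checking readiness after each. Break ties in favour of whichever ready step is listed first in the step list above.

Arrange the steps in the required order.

(D), (A), (B), (G), (C), (F), (E)

(D) is the only step with nothing outstanding, so it goes first.
Ready: (A) and (B). (A) is listed earlier → (A).
Next only (B) has its prerequisites met → (B).
(G) is the only step now ready → (G).
Ready: (C) and (F). (C) is listed earlier → (C).
(F) needed (A) and (G), now all done → (F).
Next only (E) has its prerequisites met → (E).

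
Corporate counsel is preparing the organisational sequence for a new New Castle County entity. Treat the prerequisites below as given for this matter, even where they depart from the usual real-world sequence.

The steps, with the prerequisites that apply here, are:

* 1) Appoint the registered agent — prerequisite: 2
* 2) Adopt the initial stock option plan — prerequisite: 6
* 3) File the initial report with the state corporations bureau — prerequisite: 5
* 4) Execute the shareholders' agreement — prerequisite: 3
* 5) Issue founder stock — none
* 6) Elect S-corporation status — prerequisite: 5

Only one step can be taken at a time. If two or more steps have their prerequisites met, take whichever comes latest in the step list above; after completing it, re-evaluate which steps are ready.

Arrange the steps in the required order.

5 → 6 → 3 → 4 → 2 → 1

Only 5 has no prerequisites, so it is first.
6 and 3 are both available; 6 is listed later → 6.
2 now also ready, so the ready set is {3, 2}; 3 is listed later → 3.
Ready: 4 and 2. 4 is listed later → 4.
2 is the only step now ready → 2.
1 needed 2, now all done → 1.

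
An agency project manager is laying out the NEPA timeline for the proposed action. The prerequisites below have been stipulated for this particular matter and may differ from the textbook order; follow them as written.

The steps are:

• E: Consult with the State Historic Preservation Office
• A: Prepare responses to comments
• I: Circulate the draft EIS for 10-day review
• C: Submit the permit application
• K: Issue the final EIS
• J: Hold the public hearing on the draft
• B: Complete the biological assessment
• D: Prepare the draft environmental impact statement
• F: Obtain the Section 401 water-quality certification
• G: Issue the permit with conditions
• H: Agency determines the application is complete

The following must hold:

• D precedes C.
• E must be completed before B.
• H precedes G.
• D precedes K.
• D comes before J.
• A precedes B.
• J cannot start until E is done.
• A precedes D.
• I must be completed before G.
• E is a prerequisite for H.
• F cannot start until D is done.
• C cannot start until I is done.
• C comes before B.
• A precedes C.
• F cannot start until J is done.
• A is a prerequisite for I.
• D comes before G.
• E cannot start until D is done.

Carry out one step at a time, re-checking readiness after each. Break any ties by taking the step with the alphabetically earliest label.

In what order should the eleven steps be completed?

A D E H I C B G J F K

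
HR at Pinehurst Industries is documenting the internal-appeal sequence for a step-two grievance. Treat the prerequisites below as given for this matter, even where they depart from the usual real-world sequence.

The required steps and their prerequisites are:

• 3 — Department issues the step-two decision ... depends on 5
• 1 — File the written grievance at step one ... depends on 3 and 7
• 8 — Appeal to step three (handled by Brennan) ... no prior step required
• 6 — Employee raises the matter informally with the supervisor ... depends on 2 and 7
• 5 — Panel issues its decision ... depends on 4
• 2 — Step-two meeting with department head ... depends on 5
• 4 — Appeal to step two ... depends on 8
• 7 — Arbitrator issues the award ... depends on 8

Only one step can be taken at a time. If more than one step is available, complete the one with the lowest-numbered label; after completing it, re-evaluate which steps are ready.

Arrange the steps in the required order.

Only 8 has no prerequisites, so it is first.
Now 4 and 7 have their prerequisites met. 4 has the earlier label, so 4 next.
Now 5 and 7 have their prerequisites met. 5 has the earlier label, so 5 next.
2, 3 and 7 are all available; 2 has the earlier label → 2.
Ready: 3 and 7. 3 has the earlier label → 3.
7 needed 8, now all done → 7.
Now 1 and 6 have their prerequisites met. 1 has the earlier label, so 1 next.
6 needed 2 and 7, now all done → 6.

8, 4, 5, 2, 3, 7, 1, 6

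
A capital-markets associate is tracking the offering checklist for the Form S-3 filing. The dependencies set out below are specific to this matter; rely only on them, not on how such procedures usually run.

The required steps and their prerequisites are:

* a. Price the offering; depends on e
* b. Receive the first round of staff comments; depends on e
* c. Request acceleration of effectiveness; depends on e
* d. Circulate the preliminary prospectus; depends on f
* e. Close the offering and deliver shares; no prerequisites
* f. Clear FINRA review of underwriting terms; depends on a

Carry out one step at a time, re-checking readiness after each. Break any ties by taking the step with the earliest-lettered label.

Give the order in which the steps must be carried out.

Only e has no prerequisites, so it is first.
Now a, b and c have their prerequisites met. a has the earlier label, so a next.
f now also ready, so the ready set is {b, c, f}; b has the earlier label → b.
Ready: c and f. c has the earlier label → c.
That leaves f as the only ready step → f.
d is the only step now ready → d.

e → a → b → c → f → d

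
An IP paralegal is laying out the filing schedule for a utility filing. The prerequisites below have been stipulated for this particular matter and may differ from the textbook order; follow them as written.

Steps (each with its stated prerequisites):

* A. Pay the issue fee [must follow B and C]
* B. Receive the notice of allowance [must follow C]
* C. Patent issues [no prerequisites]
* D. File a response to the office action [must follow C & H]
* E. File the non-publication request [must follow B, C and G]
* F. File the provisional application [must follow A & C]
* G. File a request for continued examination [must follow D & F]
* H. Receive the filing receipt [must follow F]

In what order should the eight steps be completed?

Only C has no prerequisites, so it is first.
B is the only step now ready → B.
A is the only step now ready → A.
F needed A and C, now all done → F.
H needed F, now all done → H.
That leaves D as the only ready step → D.
That leaves G as the only ready step → G.
E needed B, C and G, now all done → E.

C, B, A, F, H, D, G, E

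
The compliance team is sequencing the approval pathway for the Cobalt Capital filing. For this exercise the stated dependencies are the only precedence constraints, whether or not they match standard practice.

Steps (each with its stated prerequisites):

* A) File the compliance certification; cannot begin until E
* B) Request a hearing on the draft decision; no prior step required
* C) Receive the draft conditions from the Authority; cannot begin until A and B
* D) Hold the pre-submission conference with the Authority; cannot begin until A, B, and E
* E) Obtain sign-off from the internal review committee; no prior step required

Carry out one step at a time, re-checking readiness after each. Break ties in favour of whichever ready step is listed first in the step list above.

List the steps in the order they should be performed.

B E A C D

Nothing is required for B and E. B is listed earlier → B first.
That leaves E as the only ready step → E.
A is the only step now ready → A.
Ready: C and D. C is listed earlier → C.
D is the only step now ready → D.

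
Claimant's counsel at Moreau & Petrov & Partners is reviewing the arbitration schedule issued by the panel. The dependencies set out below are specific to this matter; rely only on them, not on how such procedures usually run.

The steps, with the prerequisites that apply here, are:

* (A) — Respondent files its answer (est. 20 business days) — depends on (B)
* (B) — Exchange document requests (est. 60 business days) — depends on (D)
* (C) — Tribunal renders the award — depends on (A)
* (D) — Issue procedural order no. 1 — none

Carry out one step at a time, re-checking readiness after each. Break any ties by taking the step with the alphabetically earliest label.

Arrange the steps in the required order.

(D) → (B) → (A) → (C)

Only (D) has no prerequisites, so it is first.
(B) is the only step now ready → (B).
Next only (A) has its prerequisites met → (A).
(C) needed (A), now all done → (C).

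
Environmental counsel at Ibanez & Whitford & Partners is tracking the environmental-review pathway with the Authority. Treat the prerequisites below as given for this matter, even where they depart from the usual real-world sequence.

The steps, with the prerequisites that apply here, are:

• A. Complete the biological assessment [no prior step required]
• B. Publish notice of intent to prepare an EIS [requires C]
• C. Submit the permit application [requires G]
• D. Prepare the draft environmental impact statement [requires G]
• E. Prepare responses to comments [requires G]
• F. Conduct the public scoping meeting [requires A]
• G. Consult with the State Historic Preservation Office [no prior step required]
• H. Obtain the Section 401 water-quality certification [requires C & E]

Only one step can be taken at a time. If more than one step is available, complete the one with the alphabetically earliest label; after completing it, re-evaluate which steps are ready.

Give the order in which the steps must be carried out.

Nothing is required for A and G. A has the earlier label → A first.
F now also ready, so the ready set is {F, G}; F has the earlier label → F.
G is the only step now ready → G.
C, D and E are all available; C has the earlier label → C.
B now also ready, so the ready set is {B, D, E}; B has the earlier label → B.
Now D and E have their prerequisites met. D has the earlier label, so D next.
Next only E has its prerequisites met → E.
That leaves H as the only ready step → H.

A F G C B D E H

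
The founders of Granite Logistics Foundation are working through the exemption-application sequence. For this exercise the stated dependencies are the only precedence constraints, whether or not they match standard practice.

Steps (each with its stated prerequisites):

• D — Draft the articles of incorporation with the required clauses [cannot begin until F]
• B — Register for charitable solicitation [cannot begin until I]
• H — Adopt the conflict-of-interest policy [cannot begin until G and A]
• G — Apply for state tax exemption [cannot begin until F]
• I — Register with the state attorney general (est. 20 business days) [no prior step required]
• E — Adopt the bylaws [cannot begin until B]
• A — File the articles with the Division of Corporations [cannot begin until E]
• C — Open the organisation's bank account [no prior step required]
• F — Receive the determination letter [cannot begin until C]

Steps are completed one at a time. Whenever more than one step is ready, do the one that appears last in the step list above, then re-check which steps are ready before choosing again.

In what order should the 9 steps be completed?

C and I have no prerequisites; C is listed later, so C is first.
F and I are both available; F is listed later → F.
G and D now also ready, so the ready set is {I, G, D}; I is listed later → I.
B now also ready, so the ready set is {G, B, D}; G is listed later → G.
B and D are both available; B is listed later → B.
Now E and D have their prerequisites met. E is listed later, so E next.
Ready: A and D. A is listed later → A.
Now H and D have their prerequisites met. H is listed later, so H next.
That leaves D as the only ready step → D.

C, F, I, G, B, E, A, H, D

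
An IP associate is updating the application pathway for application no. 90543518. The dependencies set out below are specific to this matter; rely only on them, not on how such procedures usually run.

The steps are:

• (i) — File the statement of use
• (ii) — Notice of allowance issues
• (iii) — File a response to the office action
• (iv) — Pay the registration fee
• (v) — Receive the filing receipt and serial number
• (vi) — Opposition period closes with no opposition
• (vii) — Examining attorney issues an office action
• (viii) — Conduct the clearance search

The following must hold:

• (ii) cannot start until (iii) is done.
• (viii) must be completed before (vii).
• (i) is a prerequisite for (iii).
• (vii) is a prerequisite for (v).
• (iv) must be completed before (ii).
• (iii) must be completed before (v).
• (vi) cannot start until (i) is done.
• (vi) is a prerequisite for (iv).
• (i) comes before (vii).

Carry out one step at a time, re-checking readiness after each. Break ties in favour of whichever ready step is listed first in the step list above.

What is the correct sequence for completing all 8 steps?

(i) (iii) (vi) (iv) (ii) (viii) (vii) (v)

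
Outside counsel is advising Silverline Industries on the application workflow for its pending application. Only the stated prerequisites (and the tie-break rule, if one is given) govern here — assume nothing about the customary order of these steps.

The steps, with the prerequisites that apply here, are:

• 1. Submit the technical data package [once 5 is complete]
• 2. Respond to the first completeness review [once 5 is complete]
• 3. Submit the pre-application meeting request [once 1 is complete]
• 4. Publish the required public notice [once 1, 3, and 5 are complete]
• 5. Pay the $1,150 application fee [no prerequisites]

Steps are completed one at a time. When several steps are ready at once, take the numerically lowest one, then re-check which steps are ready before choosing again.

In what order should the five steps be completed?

5, 1, 2, 3, 4

Only 5 has no prerequisites, so it is first.
Now 1 and 2 have their prerequisites met. 1 has the earlier label, so 1 next.
3 now also ready, so the ready set is {2, 3}; 2 has the earlier label → 2.
3 needed 1, now all done → 3.
4 needed 1, 3 and 5, now all done → 4.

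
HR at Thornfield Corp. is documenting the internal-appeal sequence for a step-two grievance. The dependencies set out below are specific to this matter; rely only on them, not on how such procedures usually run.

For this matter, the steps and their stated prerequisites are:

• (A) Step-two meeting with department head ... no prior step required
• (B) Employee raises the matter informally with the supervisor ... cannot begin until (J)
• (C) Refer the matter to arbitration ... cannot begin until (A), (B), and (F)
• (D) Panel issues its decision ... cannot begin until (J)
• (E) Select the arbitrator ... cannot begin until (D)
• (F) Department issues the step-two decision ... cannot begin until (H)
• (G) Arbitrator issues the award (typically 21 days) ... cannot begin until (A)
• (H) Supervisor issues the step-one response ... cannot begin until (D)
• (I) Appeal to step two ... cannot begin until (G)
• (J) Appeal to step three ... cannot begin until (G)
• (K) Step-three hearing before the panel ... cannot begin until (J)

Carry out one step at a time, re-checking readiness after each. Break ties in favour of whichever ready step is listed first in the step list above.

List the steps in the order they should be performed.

(A) (G) (I) (J) (B) (D) (E) (H) (F) (C) (K)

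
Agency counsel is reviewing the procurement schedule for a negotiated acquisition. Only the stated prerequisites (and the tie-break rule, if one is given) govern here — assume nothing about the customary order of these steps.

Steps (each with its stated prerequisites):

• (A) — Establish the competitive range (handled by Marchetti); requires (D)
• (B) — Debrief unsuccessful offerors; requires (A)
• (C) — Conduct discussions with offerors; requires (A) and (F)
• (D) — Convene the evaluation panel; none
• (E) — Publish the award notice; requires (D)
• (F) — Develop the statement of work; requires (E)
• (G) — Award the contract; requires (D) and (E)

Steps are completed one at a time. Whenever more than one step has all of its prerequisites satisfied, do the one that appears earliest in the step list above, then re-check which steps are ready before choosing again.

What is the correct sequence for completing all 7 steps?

(D), (A), (B), (E), (F), (C), (G)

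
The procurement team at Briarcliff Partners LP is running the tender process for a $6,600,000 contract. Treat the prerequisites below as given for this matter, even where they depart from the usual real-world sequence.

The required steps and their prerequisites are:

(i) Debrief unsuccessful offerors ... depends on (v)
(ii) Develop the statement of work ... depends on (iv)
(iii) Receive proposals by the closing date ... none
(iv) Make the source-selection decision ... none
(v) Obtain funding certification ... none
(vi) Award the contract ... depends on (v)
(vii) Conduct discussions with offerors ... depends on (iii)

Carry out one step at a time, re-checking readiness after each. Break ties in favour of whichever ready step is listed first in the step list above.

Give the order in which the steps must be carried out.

(iii) (iv) (ii) (v) (i) (vi) (vii)

(iii), (iv) and (v) have no prerequisites; (iii) is listed earlier, so (iii) is first.
Ready: (iv), (v) and (vii). (iv) is listed earlier → (iv).
Now (ii), (v) and (vii) have their prerequisites met. (ii) is listed earlier, so (ii) next.
(v) and (vii) are both available; (v) is listed earlier → (v).
(i), (vi) and (vii) are all available; (i) is listed earlier → (i).
(vi) and (vii) are both available; (vi) is listed earlier → (vi).
That leaves (vii) as the only ready step → (vii).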